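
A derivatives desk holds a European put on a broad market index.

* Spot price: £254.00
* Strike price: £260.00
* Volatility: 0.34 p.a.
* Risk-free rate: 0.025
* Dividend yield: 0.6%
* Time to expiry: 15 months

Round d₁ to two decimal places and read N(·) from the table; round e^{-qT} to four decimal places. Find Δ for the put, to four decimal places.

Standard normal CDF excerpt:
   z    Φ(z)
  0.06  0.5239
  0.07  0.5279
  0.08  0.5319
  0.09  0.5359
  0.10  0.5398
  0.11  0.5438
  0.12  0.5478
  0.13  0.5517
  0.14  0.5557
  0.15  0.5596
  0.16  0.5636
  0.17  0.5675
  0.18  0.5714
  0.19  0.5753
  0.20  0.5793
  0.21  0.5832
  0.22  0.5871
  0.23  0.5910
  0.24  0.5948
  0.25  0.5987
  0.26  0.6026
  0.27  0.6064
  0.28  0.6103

T = 1.25;  σ√T = 0.3801
d₁ = [ln(254/260) + (0.025 − 0.006 + ½·0.34²)·1.25] / (σ√T) = (-0.0233 + 0.0960) / 0.3801 = 0.1911 ⇒ 0.19
N(d₁) = N(0.19) = 0.5753
Δ_put = e^(−qT)·(N(d₁) − 1) = 0.9925·(0.5753 − 1) = -0.4215

-0.4215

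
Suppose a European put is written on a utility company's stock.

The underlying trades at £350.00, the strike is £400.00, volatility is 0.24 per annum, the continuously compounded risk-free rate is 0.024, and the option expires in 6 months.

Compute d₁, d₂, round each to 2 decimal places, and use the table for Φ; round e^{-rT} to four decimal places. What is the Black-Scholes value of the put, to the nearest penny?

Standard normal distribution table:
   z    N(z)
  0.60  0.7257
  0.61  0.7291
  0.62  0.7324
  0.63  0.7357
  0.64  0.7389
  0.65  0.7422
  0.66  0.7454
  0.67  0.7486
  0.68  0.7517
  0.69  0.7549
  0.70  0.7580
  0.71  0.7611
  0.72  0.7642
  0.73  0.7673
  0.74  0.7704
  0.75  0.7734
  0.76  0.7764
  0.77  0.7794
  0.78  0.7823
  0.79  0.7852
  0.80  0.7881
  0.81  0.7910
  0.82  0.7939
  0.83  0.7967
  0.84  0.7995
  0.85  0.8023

σ√T = 0.24·√0.5 = 0.1697
d₁ = [ln(350/400) + (0.024 + 0.24²/2)·0.5] / 0.1697 = [-0.1335 + 0.0264] / 0.1697 = -0.6313 ⇒ -0.63
d₂ = d₁ − σ√T = -0.6313 − 0.1697 = -0.8010 ⇒ -0.80
e^(−rT) = e^(−0.024·0.5) = 0.9881
N(−d₂) = N(0.80) = 0.7881;  N(−d₁) = N(0.63) = 0.7357
P = 400·0.9881·0.7881 − 350·0.7357 = 311.4886 − 257.4950 = 53.9936

£53.99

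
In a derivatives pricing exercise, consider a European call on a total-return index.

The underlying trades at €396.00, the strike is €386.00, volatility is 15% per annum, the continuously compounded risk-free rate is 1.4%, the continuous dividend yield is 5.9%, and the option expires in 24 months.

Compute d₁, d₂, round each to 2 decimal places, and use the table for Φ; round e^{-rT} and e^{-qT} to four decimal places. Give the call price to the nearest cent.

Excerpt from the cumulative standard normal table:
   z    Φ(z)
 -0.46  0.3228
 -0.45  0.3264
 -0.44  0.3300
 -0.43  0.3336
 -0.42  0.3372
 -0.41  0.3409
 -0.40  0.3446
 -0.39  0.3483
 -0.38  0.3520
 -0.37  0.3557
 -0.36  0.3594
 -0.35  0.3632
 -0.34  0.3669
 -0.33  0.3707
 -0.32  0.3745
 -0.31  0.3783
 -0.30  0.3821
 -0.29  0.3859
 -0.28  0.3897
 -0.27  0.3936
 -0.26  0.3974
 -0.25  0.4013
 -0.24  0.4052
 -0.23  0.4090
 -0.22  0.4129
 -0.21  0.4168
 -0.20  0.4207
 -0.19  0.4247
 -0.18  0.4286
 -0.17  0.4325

€20.10

σ√T = 0.15·√2 = 0.2121
d₁ = [ln(396/386) + (0.014 − 0.059 + 0.15²/2)·2] / 0.2121 = [0.0256 − 0.0675] / 0.2121 = -0.1976 ≈ -0.20
d₂ = d₁ − σ√T = -0.1976 − 0.2121 = -0.4098 ≈ -0.41
e^(−qT) = e^(−0.059·2) = 0.8887;  e^(−rT) = e^(−0.014·2) = 0.9724
N(d₁) = N(-0.20) = 0.4207;  N(d₂) = N(-0.41) = 0.3409
C = 396·0.8887·0.4207 − 386·0.9724·0.3409 = 148.0549 − 127.9556 = 20.0993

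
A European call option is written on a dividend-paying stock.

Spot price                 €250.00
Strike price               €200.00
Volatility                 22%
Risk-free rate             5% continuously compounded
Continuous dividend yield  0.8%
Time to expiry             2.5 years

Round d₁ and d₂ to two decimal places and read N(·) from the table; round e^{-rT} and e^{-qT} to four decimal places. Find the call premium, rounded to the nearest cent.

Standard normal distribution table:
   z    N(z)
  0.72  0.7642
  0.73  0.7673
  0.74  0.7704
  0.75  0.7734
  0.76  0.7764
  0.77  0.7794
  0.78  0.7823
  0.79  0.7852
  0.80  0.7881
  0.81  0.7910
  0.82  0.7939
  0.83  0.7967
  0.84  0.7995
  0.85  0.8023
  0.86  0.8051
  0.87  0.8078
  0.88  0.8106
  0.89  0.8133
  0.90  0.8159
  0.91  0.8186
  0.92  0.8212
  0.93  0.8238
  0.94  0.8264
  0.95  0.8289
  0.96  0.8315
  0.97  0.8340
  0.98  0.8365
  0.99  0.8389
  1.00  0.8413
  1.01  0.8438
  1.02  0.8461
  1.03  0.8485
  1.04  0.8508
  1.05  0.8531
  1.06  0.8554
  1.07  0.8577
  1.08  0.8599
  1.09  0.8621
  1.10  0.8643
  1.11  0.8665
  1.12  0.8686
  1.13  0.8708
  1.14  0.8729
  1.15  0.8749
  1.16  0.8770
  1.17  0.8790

€75.29

σ√T = 0.22·√2.5 = 0.3479
d₁ = [ln(250/200) + (0.05 − 0.008 + 0.22²/2)·2.5] / 0.3479 = [0.2231 + 0.1655] / 0.3479 = 1.1173 ⇒ 1.12
d₂ = d₁ − σ√T = 1.1173 − 0.3479 = 0.7694 ⇒ 0.77
e^(−qT) = e^(−0.008·2.5) = 0.9802;  e^(−rT) = e^(−0.05·2.5) = 0.8825
N(d₁) = N(1.12) = 0.8686;  N(d₂) = N(0.77) = 0.7794
C = 250·0.9802·0.8686 − 200·0.8825·0.7794 = 212.8504 − 137.5641 = 75.2863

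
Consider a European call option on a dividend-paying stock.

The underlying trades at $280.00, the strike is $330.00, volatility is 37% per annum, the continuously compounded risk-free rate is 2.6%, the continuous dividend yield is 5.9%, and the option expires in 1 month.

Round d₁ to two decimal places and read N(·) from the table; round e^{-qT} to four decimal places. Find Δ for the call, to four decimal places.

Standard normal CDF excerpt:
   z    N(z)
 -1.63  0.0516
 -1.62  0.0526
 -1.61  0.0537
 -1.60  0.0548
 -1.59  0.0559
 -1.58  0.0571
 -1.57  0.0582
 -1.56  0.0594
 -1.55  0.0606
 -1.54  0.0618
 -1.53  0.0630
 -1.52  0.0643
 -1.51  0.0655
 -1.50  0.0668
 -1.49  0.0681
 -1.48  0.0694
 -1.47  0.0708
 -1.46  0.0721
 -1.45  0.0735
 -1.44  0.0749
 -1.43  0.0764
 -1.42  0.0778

σ√T = 0.37·√0.08333 = 0.1068
d₁ = [ln(280/330) + (0.026 − 0.059 + ½·0.37²)·0.08333] / (σ√T) = (-0.1643 + 0.0030) / 0.1068 = -1.5106 ≈ -1.51
N(d₁) = N(-1.51) = 0.0655
Δ_call = exp(−qT)·N(d₁) = 0.9951·0.0655 = 0.0652

0.0652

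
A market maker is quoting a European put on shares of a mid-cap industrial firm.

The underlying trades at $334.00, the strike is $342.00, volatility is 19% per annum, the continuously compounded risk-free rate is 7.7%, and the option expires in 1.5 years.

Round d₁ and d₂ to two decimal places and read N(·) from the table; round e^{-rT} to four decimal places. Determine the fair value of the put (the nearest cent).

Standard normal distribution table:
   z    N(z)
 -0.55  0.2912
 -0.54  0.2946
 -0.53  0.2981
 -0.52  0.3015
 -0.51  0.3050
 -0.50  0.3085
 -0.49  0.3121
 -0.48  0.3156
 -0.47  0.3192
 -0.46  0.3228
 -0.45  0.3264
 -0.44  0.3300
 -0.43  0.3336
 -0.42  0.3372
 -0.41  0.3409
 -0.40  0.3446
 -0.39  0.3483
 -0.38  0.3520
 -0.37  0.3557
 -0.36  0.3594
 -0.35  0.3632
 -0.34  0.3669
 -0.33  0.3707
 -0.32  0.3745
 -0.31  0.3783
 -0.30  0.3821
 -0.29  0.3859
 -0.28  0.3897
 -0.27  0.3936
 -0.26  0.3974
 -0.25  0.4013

$16.87

σ√T = 0.19·√1.5 = 0.2327
ln(S/K) + (r + σ²/2)T = ln(334/342) + (0.077 + 0.19²/2)·1.5 = -0.0237 + 0.1426 = 0.1189
d₁ = 0.1189 / 0.2327 = 0.5110 ⇒ 0.51
d₂ = d₁ − σ√T = 0.5110 − 0.2327 = 0.2783 ⇒ 0.28
exp(−rT) = exp(−0.077·1.5) = 0.8909
N(−d₂) = N(-0.28) = 0.3897;  N(−d₁) = N(-0.51) = 0.3050
P = 342·0.8909·0.3897 − 334·0.3050 = 118.7368 − 101.8700 = 16.8668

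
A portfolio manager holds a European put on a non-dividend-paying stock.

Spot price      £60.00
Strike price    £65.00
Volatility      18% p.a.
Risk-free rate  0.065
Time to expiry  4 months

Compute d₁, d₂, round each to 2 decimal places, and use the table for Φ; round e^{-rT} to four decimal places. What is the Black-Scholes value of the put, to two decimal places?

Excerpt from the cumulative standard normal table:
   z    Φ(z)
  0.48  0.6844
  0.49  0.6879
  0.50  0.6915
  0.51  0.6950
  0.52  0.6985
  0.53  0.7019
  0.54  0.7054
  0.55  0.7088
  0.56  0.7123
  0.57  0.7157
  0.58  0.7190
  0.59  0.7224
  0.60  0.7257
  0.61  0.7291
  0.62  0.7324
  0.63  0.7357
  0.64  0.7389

T = 0.3333;  σ√T = 0.1039
d₁ = [ln(60/65) + (0.065 + 0.18²/2)·0.3333] / 0.1039 = [-0.0800 + 0.0271] / 0.1039 = -0.5098 which rounds to -0.51
d₂ = d₁ − σ√T = -0.5098 − 0.1039 = -0.6137 which rounds to -0.61
e^(−rT) = e^(−0.065·0.3333) = 0.9786
N(−d₂) = N(0.61) = 0.7291;  N(−d₁) = N(0.51) = 0.6950
P = 65·0.9786·0.7291 − 60·0.6950 = 46.3773 − 41.7000 = 4.6773

£4.68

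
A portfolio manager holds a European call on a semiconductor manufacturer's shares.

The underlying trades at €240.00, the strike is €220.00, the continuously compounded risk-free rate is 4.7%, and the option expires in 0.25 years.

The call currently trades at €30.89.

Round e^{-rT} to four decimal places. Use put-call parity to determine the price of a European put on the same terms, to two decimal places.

exp(−rT) = exp(−0.047·0.25) = 0.9883
Put-call parity: C − P = S − K·e^(−rT) = 240 − 220·0.9883 = 240 − 217.4260 = 22.5740
P = C − (C − P) = 30.89 − (22.5740) = 8.3160

€8.32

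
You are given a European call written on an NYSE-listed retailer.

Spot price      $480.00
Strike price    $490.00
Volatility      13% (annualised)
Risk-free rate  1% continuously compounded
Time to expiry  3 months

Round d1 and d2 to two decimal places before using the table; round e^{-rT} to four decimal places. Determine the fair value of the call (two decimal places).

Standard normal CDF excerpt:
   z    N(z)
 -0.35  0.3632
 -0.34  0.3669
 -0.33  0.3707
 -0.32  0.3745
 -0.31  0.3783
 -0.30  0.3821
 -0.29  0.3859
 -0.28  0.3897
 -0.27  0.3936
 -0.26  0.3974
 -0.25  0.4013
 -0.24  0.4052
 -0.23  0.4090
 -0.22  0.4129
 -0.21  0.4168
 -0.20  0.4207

$7.72

σ√T = 0.13 × 0.5000 = 0.0650
d₁ = [ln(480/490) + (0.01 + 0.13²/2)·0.25] / 0.0650 = [-0.0206 + 0.0046] / 0.0650 = -0.2463 ≈ -0.25
d₂ = d₁ − σ√T = -0.2463 − 0.0650 = -0.3113 ≈ -0.31
exp(−rT) = exp(−0.01·0.25) = 0.9975
N(d₁) = N(-0.25) = 0.4013;  N(d₂) = N(-0.31) = 0.3783
C = 480·0.4013 − 490·0.9975·0.3783 = 192.6240 − 184.9036 = 7.7204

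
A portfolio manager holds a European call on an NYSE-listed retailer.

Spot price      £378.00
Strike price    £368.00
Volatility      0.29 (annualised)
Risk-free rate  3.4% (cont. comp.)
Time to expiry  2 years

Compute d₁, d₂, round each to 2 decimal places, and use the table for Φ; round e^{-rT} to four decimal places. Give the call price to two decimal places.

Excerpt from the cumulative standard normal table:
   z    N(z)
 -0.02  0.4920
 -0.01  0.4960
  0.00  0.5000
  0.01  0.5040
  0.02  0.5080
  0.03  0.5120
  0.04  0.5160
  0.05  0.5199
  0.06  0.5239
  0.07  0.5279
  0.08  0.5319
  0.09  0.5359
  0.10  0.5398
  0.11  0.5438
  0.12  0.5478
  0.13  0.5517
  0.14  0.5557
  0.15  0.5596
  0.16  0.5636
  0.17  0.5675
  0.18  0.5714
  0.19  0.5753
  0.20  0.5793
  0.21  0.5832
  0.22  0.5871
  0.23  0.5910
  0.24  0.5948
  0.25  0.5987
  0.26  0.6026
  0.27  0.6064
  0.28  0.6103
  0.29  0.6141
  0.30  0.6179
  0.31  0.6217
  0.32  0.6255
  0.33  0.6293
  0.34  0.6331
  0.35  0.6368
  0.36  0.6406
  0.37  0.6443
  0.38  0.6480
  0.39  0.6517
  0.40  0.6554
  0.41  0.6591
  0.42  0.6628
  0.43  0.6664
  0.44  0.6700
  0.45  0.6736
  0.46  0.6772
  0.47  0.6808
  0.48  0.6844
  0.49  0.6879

T = 2;  σ√T = 0.4101
d₁ = [ln(378/368) + (0.034 + ½·0.29²)·2] / (σ√T) = (0.0268 + 0.1521) / 0.4101 = 0.4362 which rounds to 0.44
d₂ = 0.4362 − 0.4101 = 0.0261 which rounds to 0.03
exp(−rT) = exp(−0.034·2) = 0.9343
N(d₁) = N(0.44) = 0.6700;  N(d₂) = N(0.03) = 0.5120
C = 378·0.6700 − 368·0.9343·0.5120 = 253.2600 − 176.0371 = 77.2229

£77.22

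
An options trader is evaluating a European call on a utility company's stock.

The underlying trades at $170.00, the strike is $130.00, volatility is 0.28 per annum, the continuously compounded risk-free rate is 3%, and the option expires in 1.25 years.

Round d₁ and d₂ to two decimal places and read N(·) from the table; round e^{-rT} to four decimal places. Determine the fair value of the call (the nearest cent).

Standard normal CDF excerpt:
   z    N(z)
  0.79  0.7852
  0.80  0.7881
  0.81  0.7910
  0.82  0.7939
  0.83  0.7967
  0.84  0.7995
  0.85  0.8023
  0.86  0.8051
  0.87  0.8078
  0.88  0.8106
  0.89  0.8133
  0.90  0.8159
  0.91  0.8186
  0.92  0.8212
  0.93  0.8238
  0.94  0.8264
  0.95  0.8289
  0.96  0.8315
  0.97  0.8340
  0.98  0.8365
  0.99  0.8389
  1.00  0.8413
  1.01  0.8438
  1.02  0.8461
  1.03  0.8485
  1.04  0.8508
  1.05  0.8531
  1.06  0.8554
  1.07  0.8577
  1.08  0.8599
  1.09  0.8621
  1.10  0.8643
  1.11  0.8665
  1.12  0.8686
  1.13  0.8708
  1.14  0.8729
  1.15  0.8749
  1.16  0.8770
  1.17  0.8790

$48.63

σ√T = 0.28 × 1.1180 = 0.3130
ln(S/K) + (r + σ²/2)T = ln(170/130) + (0.03 + 0.28²/2)·1.25 = 0.2683 + 0.0865 = 0.3548
d₁ = 0.3548 / 0.3130 = 1.1333 ≈ 1.13
d₂ = d₁ − σ√T = 1.1333 − 0.3130 = 0.8202 ≈ 0.82
exp(−rT) = exp(−0.03·1.25) = 0.9632
C = 170·N(1.13) − 130·0.9632·N(0.82) = 170·0.8708 − 130·0.9632·0.7939 = 148.0360 − 99.4090 = 48.6270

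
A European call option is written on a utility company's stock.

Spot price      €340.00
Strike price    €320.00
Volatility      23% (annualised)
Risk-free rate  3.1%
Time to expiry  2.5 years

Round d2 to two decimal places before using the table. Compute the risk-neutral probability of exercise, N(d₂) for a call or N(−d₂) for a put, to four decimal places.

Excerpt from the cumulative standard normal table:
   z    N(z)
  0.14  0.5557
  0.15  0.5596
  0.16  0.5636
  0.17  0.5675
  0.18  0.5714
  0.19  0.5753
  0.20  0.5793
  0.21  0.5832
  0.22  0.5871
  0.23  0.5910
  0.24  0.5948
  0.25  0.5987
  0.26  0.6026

σ√T = 0.23 × 1.5811 = 0.3637
ln(S/K) + (r + σ²/2)T = ln(340/320) + (0.031 + 0.23²/2)·2.5 = 0.0606 + 0.1436 = 0.2042
d₁ = 0.2042 / 0.3637 = 0.5616 ≈ 0.56
d₂ = d₁ − σ√T = 0.5616 − 0.3637 = 0.1980 ≈ 0.20
Risk-neutral Pr[S_T > K] = N(d₂) = N(0.20) = 0.5793

0.5793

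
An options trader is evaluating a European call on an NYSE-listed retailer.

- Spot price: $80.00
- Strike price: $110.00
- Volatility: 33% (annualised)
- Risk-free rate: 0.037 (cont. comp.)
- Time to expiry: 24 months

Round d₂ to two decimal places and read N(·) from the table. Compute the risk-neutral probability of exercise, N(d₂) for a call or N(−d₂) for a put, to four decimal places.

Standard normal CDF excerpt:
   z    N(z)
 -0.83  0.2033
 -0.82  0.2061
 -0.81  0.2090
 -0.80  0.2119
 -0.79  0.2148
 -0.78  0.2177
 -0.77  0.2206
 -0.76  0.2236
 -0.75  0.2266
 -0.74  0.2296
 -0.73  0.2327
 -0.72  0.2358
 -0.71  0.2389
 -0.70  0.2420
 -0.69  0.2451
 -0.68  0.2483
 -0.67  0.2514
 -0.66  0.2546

σ√T = 0.33 × 1.4142 = 0.4667
d₁ = [ln(80/110) + (0.037 + ½·0.33²)·2] / (σ√T) = (-0.3185 + 0.1829) / 0.4667 = -0.2905 which rounds to -0.29
d₂ = -0.2905 − 0.4667 = -0.7571 which rounds to -0.76
Risk-neutral Pr[S_T > K] = N(d₂) = N(-0.76) = 0.2236

0.2236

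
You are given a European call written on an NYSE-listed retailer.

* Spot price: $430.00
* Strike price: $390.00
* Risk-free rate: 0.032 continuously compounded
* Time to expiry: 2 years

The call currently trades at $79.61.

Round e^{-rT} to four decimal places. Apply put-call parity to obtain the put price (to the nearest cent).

$15.43

e^(−rT) = e^(−0.032·2) = 0.9380
Put-call parity: C − P = S − K·e^(−rT) = 430 − 390·0.9380 = 430 − 365.8200 = 64.1800
P = C − (C − P) = 79.61 − (64.1800) = 15.4300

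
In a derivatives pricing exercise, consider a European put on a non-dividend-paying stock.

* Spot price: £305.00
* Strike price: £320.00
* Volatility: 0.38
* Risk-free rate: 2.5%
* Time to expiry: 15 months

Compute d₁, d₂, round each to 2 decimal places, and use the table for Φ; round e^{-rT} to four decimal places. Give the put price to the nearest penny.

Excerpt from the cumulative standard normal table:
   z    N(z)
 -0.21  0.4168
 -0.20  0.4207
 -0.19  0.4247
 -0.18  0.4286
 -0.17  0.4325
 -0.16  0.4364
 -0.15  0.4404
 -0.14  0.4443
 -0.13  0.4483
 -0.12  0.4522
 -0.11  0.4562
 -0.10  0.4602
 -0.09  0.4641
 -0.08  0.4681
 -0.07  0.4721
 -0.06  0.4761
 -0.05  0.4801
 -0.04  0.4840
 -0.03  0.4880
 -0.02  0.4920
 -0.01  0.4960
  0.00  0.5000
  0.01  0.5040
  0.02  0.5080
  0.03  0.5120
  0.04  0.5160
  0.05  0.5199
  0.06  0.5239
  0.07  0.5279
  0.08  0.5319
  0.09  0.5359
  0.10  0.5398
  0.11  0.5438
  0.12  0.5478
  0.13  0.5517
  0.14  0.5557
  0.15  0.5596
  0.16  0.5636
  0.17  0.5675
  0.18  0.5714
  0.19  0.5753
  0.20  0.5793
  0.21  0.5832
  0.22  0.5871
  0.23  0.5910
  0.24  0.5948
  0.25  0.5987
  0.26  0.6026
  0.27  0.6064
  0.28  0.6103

σ√T = 0.38·√1.25 = 0.4249
d₁ = [ln(305/320) + (0.025 + ½·0.38²)·1.25] / (σ√T) = (-0.0480 + 0.1215) / 0.4249 = 0.1730 which rounds to 0.17
d₂ = 0.1730 − 0.4249 = -0.2519 which rounds to -0.25
e^(−rT) = e^(−0.025·1.25) = 0.9692
N(−d₂) = N(0.25) = 0.5987;  N(−d₁) = N(-0.17) = 0.4325
P = 320·0.9692·0.5987 − 305·0.4325 = 185.6832 − 131.9125 = 53.7707

£53.77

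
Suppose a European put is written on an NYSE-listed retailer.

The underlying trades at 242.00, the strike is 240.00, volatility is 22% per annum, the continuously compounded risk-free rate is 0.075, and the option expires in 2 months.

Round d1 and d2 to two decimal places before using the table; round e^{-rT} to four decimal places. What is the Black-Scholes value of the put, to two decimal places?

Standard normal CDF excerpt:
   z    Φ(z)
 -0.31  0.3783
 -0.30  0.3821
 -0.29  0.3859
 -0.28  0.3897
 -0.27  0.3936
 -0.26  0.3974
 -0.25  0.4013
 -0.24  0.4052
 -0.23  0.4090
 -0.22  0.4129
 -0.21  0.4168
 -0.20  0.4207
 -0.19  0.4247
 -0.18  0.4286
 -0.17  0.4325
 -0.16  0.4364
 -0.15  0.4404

σ√T = 0.22·√0.1667 = 0.0898
d₁ = [ln(242/240) + (0.075 + 0.22²/2)·0.1667] / 0.0898 = [0.0083 + 0.0165] / 0.0898 = 0.2765 which rounds to 0.28
d₂ = d₁ − σ√T = 0.2765 − 0.0898 = 0.1867 which rounds to 0.19
e^(−rT) = e^(−0.075·0.1667) = 0.9876
N(−d₂) = N(-0.19) = 0.4247;  N(−d₁) = N(-0.28) = 0.3897
P = 240·0.9876·0.4247 − 242·0.3897 = 100.6641 − 94.3074 = 6.3567

6.36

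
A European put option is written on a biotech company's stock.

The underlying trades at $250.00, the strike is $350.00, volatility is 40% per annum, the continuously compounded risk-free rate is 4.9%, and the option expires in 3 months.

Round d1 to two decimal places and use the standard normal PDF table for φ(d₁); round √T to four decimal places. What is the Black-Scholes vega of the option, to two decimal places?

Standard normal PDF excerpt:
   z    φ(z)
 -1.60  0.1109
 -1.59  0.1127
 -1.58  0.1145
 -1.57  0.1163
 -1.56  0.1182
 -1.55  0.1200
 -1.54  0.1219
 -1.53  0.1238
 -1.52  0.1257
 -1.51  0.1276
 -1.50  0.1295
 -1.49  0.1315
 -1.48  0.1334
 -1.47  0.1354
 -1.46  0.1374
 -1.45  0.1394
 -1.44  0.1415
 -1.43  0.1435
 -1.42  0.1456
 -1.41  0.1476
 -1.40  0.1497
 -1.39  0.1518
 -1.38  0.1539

σ√T = 0.4 × 0.5000 = 0.2000
d₁ = [ln(250/350) + (0.049 + 0.4²/2)·0.25] / 0.2000 = [-0.3365 + 0.0323] / 0.2000 = -1.5211 ⇒ -1.52
√T = √0.25 = 0.5000
φ(d₁) = φ(-1.52) = 0.1257
vega = S·φ(d₁)·√T = 250·0.1257·0.5000 = 15.7125

15.71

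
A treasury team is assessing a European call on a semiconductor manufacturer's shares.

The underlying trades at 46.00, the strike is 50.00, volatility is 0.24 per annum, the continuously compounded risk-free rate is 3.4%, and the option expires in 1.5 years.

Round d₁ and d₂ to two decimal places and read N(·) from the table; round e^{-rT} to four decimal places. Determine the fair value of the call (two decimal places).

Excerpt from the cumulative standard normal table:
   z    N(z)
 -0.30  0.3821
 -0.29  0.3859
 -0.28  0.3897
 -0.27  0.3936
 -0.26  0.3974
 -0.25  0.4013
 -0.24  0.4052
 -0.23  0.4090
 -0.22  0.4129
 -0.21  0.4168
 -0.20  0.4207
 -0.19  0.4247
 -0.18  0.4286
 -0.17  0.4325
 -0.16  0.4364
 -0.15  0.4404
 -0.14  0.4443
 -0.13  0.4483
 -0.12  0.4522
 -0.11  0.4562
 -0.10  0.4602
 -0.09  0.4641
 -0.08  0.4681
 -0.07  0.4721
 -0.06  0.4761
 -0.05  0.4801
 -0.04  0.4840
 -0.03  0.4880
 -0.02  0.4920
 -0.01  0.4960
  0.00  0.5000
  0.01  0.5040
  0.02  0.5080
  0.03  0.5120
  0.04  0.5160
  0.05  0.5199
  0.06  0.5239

4.85

T = 1.5;  σ√T = 0.2939
ln(S/K) + (r + σ²/2)T = ln(46/50) + (0.034 + 0.24²/2)·1.5 = -0.0834 + 0.0942 = 0.0108
d₁ = 0.0108 / 0.2939 = 0.0368 ≈ 0.04
d₂ = d₁ − σ√T = 0.0368 − 0.2939 = -0.2571 ≈ -0.26
exp(−rT) = exp(−0.034·1.5) = 0.9503
C = 46·N(0.04) − 50·0.9503·N(-0.26) = 46·0.5160 − 50·0.9503·0.3974 = 23.7360 − 18.8825 = 4.8535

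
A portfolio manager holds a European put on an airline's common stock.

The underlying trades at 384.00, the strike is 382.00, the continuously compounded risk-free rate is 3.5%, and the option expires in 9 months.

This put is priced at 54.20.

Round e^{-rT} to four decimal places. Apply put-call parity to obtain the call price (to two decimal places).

66.09

e^(−rT) = e^(−0.035·0.75) = 0.9741
Put-call parity: C − P = S − K·e^(−rT) = 384 − 382·0.9741 = 384 − 372.1062 = 11.8938
C = P + (C − P) = 54.20 + (11.8938) = 66.0938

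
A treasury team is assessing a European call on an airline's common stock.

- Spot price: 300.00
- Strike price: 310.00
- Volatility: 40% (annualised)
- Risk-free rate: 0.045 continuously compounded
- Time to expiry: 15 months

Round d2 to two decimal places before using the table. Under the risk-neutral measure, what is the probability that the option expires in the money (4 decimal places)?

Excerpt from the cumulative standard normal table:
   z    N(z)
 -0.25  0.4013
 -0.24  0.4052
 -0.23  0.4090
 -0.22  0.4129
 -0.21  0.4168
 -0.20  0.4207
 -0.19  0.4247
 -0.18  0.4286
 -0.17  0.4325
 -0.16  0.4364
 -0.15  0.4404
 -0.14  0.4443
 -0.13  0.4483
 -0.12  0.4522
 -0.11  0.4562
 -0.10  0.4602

0.4325

T = 1.25;  σ√T = 0.4472
ln(S/K) + (r + σ²/2)T = ln(300/310) + (0.045 + 0.4²/2)·1.25 = -0.0328 + 0.1562 = 0.1235
d₁ = 0.1235 / 0.4472 = 0.2761 → 0.28
d₂ = d₁ − σ√T = 0.2761 − 0.4472 = -0.1711 → -0.17
Pr(exercise) under Q = N(d₂) = 0.4325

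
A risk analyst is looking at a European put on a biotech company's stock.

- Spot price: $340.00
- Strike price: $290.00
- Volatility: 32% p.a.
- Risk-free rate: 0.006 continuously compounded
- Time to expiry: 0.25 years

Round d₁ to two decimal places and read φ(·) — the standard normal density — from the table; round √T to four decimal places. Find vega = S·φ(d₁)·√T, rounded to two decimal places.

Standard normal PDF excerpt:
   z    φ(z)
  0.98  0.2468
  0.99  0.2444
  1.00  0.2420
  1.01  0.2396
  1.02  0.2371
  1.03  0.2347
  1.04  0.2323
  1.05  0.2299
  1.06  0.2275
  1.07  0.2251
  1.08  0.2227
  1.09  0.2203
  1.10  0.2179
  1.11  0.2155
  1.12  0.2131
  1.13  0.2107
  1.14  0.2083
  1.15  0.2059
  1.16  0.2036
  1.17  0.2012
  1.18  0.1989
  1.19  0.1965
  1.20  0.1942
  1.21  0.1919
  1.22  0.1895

σ√T = 0.32·√0.25 = 0.1600
d₁ = [ln(340/290) + (0.006 + ½·0.32²)·0.25] / (σ√T) = (0.1591 + 0.0143) / 0.1600 = 1.0835 ≈ 1.08
√T = √0.25 = 0.5000
φ(d₁) = φ(1.08) = 0.2227
vega = S·φ(d₁)·√T = 340·0.2227·0.5000 = 37.8590

37.86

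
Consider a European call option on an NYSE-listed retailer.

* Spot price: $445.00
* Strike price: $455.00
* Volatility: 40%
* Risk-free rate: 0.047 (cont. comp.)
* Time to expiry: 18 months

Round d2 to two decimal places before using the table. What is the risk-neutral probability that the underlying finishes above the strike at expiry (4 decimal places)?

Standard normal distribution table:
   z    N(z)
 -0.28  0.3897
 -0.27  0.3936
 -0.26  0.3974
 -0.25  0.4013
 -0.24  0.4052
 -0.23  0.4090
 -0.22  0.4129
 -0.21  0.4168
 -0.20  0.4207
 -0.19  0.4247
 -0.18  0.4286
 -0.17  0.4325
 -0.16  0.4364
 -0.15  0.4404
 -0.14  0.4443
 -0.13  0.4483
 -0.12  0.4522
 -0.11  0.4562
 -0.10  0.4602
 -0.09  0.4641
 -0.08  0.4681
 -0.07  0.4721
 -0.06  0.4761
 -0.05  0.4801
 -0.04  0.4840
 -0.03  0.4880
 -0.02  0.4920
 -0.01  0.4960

σ√T = 0.4·√1.5 = 0.4899
ln(S/K) + (r + σ²/2)T = ln(445/455) + (0.047 + 0.4²/2)·1.5 = -0.0222 + 0.1905 = 0.1683
d₁ = 0.1683 / 0.4899 = 0.3435 ≈ 0.34
d₂ = d₁ − σ√T = 0.3435 − 0.4899 = -0.1464 ≈ -0.15
Pr(exercise) under Q = N(d₂) = 0.4404

0.4404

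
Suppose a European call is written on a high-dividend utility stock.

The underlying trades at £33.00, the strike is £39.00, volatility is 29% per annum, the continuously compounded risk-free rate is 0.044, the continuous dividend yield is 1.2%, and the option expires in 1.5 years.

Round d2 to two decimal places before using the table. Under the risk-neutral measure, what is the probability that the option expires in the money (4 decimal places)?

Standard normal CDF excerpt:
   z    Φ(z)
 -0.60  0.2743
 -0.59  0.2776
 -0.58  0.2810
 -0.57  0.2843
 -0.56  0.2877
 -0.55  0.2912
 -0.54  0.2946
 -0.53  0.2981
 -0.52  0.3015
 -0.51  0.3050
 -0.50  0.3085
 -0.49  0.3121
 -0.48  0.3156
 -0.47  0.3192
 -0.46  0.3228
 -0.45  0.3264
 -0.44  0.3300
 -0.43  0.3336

0.3050

σ√T = 0.29 × 1.2247 = 0.3552
d₁ = [ln(33/39) + (0.044 − 0.012 + ½·0.29²)·1.5] / (σ√T) = (-0.1671 + 0.1111) / 0.3552 = -0.1576 ⇒ -0.16
d₂ = -0.1576 − 0.3552 = -0.5128 ⇒ -0.51
Pr(exercise) under Q = N(d₂) = 0.3050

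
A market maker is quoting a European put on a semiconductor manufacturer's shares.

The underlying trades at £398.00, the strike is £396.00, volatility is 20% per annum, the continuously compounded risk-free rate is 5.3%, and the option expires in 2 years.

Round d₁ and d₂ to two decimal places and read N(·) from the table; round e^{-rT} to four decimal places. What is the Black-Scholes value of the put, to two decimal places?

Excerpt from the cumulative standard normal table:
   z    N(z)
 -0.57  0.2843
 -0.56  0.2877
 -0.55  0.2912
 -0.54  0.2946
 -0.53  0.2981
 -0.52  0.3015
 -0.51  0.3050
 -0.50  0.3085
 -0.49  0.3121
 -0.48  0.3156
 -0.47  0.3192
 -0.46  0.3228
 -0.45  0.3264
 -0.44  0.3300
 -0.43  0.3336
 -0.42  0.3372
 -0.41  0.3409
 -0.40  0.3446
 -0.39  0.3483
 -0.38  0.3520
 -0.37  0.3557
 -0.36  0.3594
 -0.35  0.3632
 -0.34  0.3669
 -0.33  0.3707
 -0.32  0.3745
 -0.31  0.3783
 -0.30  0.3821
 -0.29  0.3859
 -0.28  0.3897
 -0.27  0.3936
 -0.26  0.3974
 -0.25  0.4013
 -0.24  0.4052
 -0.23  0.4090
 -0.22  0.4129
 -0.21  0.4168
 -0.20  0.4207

£24.28

σ√T = 0.2 × 1.4142 = 0.2828
d₁ = [ln(398/396) + (0.053 + 0.2²/2)·2] / 0.2828 = [0.0050 + 0.1460] / 0.2828 = 0.5340 ≈ 0.53
d₂ = d₁ − σ√T = 0.5340 − 0.2828 = 0.2512 ≈ 0.25
exp(−rT) = exp(−0.053·2) = 0.8994
P = 396·0.8994·N(-0.25) − 398·N(-0.53) = 396·0.8994·0.4013 − 398·0.2981 = 142.9280 − 118.6438 = 24.2842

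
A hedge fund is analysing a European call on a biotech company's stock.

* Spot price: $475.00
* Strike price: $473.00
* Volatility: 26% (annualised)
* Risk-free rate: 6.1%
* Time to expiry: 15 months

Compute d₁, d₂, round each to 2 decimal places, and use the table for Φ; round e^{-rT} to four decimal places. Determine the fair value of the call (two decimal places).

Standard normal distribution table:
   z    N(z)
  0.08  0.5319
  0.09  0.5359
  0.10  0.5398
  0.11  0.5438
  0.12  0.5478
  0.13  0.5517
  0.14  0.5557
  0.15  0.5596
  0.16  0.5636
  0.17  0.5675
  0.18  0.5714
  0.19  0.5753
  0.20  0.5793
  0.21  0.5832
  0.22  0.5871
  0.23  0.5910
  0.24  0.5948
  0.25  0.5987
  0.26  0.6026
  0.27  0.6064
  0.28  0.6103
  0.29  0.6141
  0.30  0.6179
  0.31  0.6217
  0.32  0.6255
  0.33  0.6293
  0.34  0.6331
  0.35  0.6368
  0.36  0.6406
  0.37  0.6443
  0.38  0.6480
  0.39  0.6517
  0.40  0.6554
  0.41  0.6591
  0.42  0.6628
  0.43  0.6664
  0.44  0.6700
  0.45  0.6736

σ√T = 0.26 × 1.1180 = 0.2907
d₁ = [ln(475/473) + (0.061 + ½·0.26²)·1.25] / (σ√T) = (0.0042 + 0.1185) / 0.2907 = 0.4222 → 0.42
d₂ = 0.4222 − 0.2907 = 0.1315 → 0.13
exp(−rT) = exp(−0.061·1.25) = 0.9266
N(d₁) = N(0.42) = 0.6628;  N(d₂) = N(0.13) = 0.5517
C = 475·0.6628 − 473·0.9266·0.5517 = 314.8300 − 241.8001 = 73.0299

$73.03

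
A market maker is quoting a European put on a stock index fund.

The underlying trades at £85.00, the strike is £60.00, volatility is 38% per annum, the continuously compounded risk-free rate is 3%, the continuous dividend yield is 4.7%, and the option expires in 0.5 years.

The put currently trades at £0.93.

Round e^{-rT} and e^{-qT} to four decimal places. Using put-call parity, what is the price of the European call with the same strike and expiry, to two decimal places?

£24.85

e^(−qT) = e^(−0.047·0.5) = 0.9768;  e^(−rT) = e^(−0.03·0.5) = 0.9851
Put-call parity: C − P = S·e^(−qT) − K·e^(−rT) = 85·0.9768 − 60·0.9851 = 83.0280 − 59.1060 = 23.9220
C = P + (C − P) = 0.93 + (23.9220) = 24.8520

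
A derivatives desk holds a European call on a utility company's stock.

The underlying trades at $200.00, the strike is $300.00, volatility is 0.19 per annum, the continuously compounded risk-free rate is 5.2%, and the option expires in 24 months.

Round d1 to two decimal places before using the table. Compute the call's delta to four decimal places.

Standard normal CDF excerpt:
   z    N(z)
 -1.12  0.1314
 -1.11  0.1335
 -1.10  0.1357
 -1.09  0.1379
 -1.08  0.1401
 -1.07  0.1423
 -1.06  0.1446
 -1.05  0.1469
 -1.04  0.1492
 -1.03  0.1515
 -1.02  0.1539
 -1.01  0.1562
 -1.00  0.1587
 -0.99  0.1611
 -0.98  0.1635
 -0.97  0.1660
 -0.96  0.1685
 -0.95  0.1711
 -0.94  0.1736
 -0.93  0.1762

0.1611

σ√T = 0.19 × 1.4142 = 0.2687
ln(S/K) + (r + σ²/2)T = ln(200/300) + (0.052 + 0.19²/2)·2 = -0.4055 + 0.1401 = -0.2654
d₁ = -0.2654 / 0.2687 = -0.9876 → -0.99
N(d₁) = N(-0.99) = 0.1611
Δ_call = N(d₁) = 0.1611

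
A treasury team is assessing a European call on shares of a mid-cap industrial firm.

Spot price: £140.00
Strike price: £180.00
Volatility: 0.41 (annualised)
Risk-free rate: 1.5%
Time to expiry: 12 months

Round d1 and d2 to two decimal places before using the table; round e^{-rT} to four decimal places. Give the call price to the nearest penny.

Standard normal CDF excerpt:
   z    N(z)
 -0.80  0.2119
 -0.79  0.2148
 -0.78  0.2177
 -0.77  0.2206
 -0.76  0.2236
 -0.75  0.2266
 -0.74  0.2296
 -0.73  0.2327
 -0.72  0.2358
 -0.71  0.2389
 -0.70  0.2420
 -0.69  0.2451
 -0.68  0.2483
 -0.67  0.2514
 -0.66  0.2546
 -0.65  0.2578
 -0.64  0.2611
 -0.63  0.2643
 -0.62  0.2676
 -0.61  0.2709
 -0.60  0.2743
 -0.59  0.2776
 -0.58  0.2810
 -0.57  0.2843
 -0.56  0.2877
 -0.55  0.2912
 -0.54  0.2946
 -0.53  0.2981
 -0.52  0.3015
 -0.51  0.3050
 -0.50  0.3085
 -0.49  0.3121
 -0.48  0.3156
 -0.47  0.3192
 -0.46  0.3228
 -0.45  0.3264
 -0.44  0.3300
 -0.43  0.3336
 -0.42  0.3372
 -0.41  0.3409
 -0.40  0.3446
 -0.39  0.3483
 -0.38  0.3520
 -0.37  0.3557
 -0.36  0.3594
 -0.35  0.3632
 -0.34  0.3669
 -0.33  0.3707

T = 1;  σ√T = 0.4100
d₁ = [ln(140/180) + (0.015 + 0.41²/2)·1] / 0.4100 = [-0.2513 + 0.0990] / 0.4100 = -0.3714 ≈ -0.37
d₂ = d₁ − σ√T = -0.3714 − 0.4100 = -0.7814 ≈ -0.78
e^(−rT) = e^(−0.015·1) = 0.9851
N(d₁) = N(-0.37) = 0.3557;  N(d₂) = N(-0.78) = 0.2177
C = 140·0.3557 − 180·0.9851·0.2177 = 49.7980 − 38.6021 = 11.1959

£11.20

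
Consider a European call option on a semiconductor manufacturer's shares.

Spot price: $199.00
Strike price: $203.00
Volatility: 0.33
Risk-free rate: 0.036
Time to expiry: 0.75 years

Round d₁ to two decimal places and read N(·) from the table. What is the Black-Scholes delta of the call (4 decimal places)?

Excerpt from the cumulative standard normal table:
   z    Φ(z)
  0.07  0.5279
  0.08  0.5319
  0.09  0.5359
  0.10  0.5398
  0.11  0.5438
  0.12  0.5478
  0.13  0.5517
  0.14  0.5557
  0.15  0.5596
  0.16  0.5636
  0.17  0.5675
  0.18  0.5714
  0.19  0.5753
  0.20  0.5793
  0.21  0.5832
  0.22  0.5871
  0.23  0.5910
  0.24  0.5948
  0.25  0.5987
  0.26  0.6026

0.5675

σ√T = 0.33·√0.75 = 0.2858
d₁ = [ln(199/203) + (0.036 + 0.33²/2)·0.75] / 0.2858 = [-0.0199 + 0.0678] / 0.2858 = 0.1677 → 0.17
N(d₁) = N(0.17) = 0.5675
Δ_call = N(d₁) = 0.5675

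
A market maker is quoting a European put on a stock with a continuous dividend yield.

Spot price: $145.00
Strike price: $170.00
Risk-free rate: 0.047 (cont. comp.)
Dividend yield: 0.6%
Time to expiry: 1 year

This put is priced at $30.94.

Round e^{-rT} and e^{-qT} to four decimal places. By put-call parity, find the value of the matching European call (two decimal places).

$12.87

e^(−qT) = e^(−0.006·1) = 0.9940;  e^(−rT) = e^(−0.047·1) = 0.9541
Put-call parity: C − P = S·e^(−qT) − K·e^(−rT) = 145·0.9940 − 170·0.9541 = 144.1300 − 162.1970 = -18.0670
C = P + (C − P) = 30.94 + (-18.0670) = 12.8730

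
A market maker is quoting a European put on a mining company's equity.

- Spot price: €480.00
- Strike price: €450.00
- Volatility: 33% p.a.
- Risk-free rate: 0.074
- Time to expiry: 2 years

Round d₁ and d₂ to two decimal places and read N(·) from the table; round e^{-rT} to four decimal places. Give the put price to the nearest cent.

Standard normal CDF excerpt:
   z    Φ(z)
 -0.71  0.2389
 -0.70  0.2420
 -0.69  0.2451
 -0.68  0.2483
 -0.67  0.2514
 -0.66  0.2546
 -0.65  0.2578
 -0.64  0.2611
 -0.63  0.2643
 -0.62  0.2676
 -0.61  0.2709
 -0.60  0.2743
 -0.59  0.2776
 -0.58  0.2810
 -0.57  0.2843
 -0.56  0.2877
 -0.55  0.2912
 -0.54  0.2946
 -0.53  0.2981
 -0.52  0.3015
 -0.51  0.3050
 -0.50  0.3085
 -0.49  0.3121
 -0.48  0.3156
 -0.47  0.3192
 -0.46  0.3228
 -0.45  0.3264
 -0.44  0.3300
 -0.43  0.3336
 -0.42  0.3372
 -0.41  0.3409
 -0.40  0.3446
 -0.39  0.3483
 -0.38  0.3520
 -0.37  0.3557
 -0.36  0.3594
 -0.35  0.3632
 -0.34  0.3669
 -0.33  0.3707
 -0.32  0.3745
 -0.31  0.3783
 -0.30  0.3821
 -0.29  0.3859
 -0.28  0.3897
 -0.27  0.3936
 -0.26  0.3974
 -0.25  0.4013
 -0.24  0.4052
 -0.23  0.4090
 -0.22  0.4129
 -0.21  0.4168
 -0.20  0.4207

€42.59

σ√T = 0.33 × 1.4142 = 0.4667
ln(S/K) + (r + σ²/2)T = ln(480/450) + (0.074 + 0.33²/2)·2 = 0.0645 + 0.2569 = 0.3214
d₁ = 0.3214 / 0.4667 = 0.6888 ⇒ 0.69
d₂ = d₁ − σ√T = 0.6888 − 0.4667 = 0.2221 ⇒ 0.22
e^(−rT) = e^(−0.074·2) = 0.8624
N(−d₂) = N(-0.22) = 0.4129;  N(−d₁) = N(-0.69) = 0.2451
P = 450·0.8624·0.4129 − 480·0.2451 = 160.2382 − 117.6480 = 42.5902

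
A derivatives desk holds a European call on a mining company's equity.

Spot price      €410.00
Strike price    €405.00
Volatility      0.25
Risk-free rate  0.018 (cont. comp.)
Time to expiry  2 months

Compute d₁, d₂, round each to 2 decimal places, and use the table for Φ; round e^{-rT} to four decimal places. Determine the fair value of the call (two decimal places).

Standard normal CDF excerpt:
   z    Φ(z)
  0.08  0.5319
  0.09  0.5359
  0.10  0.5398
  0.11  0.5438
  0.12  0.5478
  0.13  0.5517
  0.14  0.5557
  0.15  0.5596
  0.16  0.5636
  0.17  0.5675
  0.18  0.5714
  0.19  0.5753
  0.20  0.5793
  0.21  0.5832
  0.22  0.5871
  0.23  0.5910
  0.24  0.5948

T = 0.1667;  σ√T = 0.1021
d₁ = [ln(410/405) + (0.018 + ½·0.25²)·0.1667] / (σ√T) = (0.0123 + 0.0082) / 0.1021 = 0.2006 ≈ 0.20
d₂ = 0.2006 − 0.1021 = 0.0986 ≈ 0.10
exp(−rT) = exp(−0.018·0.1667) = 0.9970
C = 410·N(0.20) − 405·0.9970·N(0.10) = 410·0.5793 − 405·0.9970·0.5398 = 237.5130 − 217.9631 = 19.5499

€19.55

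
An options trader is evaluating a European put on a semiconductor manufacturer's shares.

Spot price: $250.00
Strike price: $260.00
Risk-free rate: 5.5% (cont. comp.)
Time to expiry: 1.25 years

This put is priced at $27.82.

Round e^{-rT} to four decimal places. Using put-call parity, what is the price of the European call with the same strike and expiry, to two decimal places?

$35.08

e^(−rT) = e^(−0.055·1.25) = 0.9336
Put-call parity: C − P = S − K·e^(−rT) = 250 − 260·0.9336 = 250 − 242.7360 = 7.2640
C = P + (C − P) = 27.82 + (7.2640) = 35.0840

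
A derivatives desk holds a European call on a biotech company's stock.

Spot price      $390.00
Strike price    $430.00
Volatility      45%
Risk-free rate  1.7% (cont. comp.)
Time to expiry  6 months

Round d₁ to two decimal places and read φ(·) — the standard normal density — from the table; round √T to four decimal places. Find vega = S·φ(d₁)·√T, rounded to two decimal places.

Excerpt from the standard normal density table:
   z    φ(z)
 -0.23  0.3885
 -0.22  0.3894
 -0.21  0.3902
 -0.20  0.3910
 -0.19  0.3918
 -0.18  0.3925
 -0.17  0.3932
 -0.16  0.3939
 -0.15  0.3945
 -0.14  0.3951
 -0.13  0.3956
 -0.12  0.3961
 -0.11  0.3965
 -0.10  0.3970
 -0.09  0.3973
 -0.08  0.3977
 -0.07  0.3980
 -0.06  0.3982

109.23

σ√T = 0.45·√0.5 = 0.3182
d₁ = [ln(390/430) + (0.017 + 0.45²/2)·0.5] / 0.3182 = [-0.0976 + 0.0591] / 0.3182 = -0.1210 which rounds to -0.12
√T = √0.5 = 0.7071
φ(d₁) = φ(-0.12) = 0.3961
vega = S·φ(d₁)·√T = 390·0.3961·0.7071 = 109.2321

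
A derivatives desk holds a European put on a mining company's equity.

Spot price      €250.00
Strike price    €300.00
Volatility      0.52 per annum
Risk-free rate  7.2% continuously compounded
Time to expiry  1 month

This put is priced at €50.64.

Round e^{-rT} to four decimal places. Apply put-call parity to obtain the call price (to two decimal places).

€2.44

exp(−rT) = exp(−0.072·0.08333) = 0.9940
Put-call parity: C − P = S − K·e^(−rT) = 250 − 300·0.9940 = 250 − 298.2000 = -48.2000
C = P + (C − P) = 50.64 + (-48.2000) = 2.4400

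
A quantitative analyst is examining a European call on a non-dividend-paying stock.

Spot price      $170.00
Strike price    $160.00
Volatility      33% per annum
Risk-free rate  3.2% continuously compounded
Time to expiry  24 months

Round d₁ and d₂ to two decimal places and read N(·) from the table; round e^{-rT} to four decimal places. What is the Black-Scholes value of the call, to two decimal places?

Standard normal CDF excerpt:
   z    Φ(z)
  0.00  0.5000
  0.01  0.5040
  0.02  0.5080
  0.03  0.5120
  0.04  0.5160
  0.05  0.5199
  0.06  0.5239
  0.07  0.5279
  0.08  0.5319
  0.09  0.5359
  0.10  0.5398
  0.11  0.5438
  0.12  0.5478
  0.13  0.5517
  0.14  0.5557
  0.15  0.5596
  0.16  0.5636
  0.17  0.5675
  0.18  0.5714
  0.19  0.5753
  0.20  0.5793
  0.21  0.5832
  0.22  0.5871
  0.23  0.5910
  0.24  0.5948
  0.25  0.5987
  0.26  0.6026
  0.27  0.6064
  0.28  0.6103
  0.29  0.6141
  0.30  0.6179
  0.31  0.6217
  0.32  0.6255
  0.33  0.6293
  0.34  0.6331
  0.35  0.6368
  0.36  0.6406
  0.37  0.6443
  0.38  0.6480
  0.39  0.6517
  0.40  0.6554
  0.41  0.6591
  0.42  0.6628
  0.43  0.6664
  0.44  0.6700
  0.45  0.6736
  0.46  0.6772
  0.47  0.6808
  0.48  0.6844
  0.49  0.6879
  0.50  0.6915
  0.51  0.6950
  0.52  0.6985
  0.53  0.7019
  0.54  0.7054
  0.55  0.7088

$40.71

σ√T = 0.33 × 1.4142 = 0.4667
d₁ = [ln(170/160) + (0.032 + 0.33²/2)·2] / 0.4667 = [0.0606 + 0.1729] / 0.4667 = 0.5004 ⇒ 0.50
d₂ = d₁ − σ√T = 0.5004 − 0.4667 = 0.0337 ⇒ 0.03
exp(−rT) = exp(−0.032·2) = 0.9380
N(d₁) = N(0.50) = 0.6915;  N(d₂) = N(0.03) = 0.5120
C = 170·0.6915 − 160·0.9380·0.5120 = 117.5550 − 76.8410 = 40.7140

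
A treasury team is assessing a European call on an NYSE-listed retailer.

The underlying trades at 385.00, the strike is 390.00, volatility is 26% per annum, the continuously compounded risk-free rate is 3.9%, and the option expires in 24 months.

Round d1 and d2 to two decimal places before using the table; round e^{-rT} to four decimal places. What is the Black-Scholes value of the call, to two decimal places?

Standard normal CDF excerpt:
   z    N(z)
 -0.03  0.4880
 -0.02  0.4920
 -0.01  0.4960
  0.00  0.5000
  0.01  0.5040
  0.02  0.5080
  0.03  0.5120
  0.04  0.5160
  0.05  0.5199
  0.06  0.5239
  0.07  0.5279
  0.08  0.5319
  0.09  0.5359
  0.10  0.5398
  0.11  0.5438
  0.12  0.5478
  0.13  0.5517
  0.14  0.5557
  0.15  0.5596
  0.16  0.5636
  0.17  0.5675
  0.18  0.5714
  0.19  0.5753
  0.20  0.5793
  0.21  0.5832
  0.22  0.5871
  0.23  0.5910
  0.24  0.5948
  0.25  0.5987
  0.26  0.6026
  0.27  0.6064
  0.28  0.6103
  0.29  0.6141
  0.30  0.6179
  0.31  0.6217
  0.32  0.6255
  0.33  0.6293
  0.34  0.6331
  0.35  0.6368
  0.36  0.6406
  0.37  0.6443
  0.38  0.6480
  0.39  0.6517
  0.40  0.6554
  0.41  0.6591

67.70

T = 2;  σ√T = 0.3677
d₁ = [ln(385/390) + (0.039 + 0.26²/2)·2] / 0.3677 = [-0.0129 + 0.1456] / 0.3677 = 0.3609 ≈ 0.36
d₂ = d₁ − σ√T = 0.3609 − 0.3677 = -0.0068 ≈ -0.01
e^(−rT) = e^(−0.039·2) = 0.9250
C = 385·N(0.36) − 390·0.9250·N(-0.01) = 385·0.6406 − 390·0.9250·0.4960 = 246.6310 − 178.9320 = 67.6990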